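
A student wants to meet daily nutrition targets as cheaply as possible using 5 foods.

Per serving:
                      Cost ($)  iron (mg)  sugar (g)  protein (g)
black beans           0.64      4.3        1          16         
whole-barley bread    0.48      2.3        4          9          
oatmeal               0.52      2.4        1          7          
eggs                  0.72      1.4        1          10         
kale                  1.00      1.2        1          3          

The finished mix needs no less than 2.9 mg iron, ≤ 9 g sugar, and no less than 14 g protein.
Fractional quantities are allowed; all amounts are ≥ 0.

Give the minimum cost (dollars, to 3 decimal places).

Set it up as a linear program. Let x1 = servings of black beans, x2 = servings of whole-barley bread, x3 = servings of oatmeal, x4 = servings of eggs, x5 = servings of kale.
Minimise 0.64x1 + 0.48x2 + 0.52x3 + 0.72x4 + 1x5 with:
  4.3x1 + 2.3x2 + 2.4x3 + 1.4x4 + 1.2x5 ≥ 2.9   (iron)
  1x1 + 4x2 + 1x3 + 1x4 + 1x5 ≤ 9   (sugar)
  16x1 + 9x2 + 7x3 + 10x4 + 3x5 ≥ 14   (protein)
  x1, x2, x3, x4, x5 ≥ 0.
At the optimum only black beans is positive (whole-barley bread, oatmeal, eggs, kale = 0). The protein requirement is met with equality.
So black beans = 0.875 servings.
Hence cost = 0.64·0.875 = $0.56000.

$0.560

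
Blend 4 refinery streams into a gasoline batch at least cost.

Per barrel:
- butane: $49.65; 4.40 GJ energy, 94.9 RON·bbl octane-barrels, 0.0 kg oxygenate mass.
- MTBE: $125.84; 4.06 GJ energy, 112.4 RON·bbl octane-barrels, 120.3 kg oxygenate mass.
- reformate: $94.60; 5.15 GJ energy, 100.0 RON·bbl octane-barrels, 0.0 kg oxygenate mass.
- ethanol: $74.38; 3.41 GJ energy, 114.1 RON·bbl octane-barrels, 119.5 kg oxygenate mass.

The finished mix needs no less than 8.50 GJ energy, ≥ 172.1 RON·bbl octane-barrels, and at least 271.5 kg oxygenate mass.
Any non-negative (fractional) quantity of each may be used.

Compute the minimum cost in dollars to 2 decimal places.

Set it up as a linear program. Let x1 = barrels of butane, x2 = barrels of MTBE, x3 = barrels of reformate, x4 = barrels of ethanol.
Minimize 49.65x1 + 125.84x2 + 94.6x3 + 74.38x4 s.t.:
  4.4x1 + 4.06x2 + 5.15x3 + 3.41x4 ≥ 8.5   (energy)
  94.9x1 + 112.4x2 + 100x3 + 114.1x4 ≥ 172.1   (octane-barrels)
  120.3x2 + 119.5x4 ≥ 271.5   (oxygenate mass)
  x1, x2, x3, x4 ≥ 0.
The optimal basis is {butane, ethanol}; MTBE, reformate drop out. Binding constraints: energy and oxygenate mass.
Solving gives x1 = 0.171, x4 = 2.272.
Cost = 49.65·0.171 + 74.38·2.272 = 177.4815.

$177.48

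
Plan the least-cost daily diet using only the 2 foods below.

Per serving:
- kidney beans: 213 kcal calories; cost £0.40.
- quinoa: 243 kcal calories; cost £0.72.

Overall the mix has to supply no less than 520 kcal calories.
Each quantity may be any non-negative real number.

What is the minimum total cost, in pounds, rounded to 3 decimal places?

£0.977

This is a linear program. Let x1 = servings of kidney beans, x2 = servings of quinoa.
Minimize 0.4x1 + 0.72x2 s.t.:
  213x1 + 243x2 ≥ 520   (calories)
  x1, x2 ≥ 0.
At the optimum only kidney beans is positive (quinoa = 0). There the calories constraint is tight.
That vertex is x1 = 2.4413.
Hence cost = 0.4·2.4413 = £0.97652.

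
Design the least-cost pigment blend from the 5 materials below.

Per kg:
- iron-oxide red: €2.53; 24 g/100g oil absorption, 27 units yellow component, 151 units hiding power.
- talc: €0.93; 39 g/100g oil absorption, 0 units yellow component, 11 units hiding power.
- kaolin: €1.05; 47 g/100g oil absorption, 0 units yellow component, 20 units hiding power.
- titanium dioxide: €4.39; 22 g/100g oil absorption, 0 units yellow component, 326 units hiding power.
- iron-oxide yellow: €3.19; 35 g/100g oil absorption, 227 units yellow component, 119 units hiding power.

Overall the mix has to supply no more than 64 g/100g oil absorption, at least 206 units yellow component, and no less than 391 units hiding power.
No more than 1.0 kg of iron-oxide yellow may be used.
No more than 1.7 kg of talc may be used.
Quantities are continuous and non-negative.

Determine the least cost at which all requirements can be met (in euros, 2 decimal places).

Let x1 = kg of iron-oxide red, x2 = kg of talc, x3 = kg of kaolin, x4 = kg of titanium dioxide, x5 = kg of iron-oxide yellow.
min 2.53x1 + 0.93x2 + 1.05x3 + 4.39x4 + 3.19x5 with:
  24x1 + 39x2 + 47x3 + 22x4 + 35x5 ≤ 64   (oil absorption)
  27x1 + 227x5 ≥ 206   (yellow component)
  151x1 + 11x2 + 20x3 + 326x4 + 119x5 ≥ 391   (hiding power)
  x5 ≤ 1
  x2 ≤ 1.7
  x1, x2, x3, x4, x5 ≥ 0.
The cheapest feasible vertex uses only titanium dioxide, iron-oxide yellow; iron-oxide red, talc, kaolin are not used. There the yellow component and hiding power constraints are tight.
So titanium dioxide = 0.8681 kg, iron-oxide yellow = 0.9075 kg.
Hence cost = 4.39·0.8681 + 3.19·0.9075 = €6.7059.

€6.71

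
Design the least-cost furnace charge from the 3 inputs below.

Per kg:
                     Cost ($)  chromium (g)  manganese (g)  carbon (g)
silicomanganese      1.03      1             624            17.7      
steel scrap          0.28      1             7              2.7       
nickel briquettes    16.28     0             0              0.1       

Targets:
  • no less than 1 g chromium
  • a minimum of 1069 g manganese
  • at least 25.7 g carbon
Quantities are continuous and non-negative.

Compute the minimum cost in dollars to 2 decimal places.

$1.76

Let x1 = kg of silicomanganese, x2 = kg of steel scrap, x3 = kg of nickel briquettes.
min 1.03x1 + 0.28x2 + 16.28x3 with:
  1x1 + 1x2 ≥ 1   (chromium)
  624x1 + 7x2 ≥ 1069   (manganese)
  17.7x1 + 2.7x2 + 0.1x3 ≥ 25.7   (carbon)
  x1, x2, x3 ≥ 0.
The optimal basis is {silicomanganese}; steel scrap, nickel briquettes drop out. There the manganese constraint is tight.
Solving gives x1 = 1.713.
Hence cost = 1.03·1.713 = $1.7644.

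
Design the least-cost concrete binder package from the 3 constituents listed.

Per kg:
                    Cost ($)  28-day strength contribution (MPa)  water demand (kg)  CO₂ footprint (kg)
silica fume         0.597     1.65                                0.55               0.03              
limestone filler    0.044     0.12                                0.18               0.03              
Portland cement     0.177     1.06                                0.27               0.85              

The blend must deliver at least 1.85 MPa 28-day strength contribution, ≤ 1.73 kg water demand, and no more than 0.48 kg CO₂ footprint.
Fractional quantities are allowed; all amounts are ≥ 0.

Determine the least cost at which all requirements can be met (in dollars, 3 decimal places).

$0.558

This is a linear program. Let x1 = kg of silica fume, x2 = kg of limestone filler, x3 = kg of Portland cement.
Minimise 0.597x1 + 0.044x2 + 0.177x3 subject to:
  1.65x1 + 0.12x2 + 1.06x3 ≥ 1.85   (28-day strength contribution)
  0.55x1 + 0.18x2 + 0.27x3 ≤ 1.73   (water demand)
  0.03x1 + 0.03x2 + 0.85x3 ≤ 0.48   (CO₂ footprint)
  x1, x2, x3 ≥ 0.
At the optimum only silica fume, Portland cement are positive (limestone filler = 0). Binding constraints: 28-day strength contribution and CO₂ footprint.
So silica fume = 0.776 kg, Portland cement = 0.5373 kg.
Total cost: 0.597·0.776 + 0.177·0.5373 = 0.55837.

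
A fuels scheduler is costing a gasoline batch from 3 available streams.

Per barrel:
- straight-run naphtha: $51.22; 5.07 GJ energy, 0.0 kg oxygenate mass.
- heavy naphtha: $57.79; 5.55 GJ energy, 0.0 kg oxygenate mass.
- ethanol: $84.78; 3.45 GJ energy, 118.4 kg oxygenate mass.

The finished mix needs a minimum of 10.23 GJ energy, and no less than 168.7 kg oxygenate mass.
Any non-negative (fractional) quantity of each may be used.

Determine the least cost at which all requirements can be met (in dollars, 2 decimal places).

Let x1 = barrels of straight-run naphtha, x2 = barrels of heavy naphtha, x3 = barrels of ethanol.
min 51.22x1 + 57.79x2 + 84.78x3 subject to:
  5.07x1 + 5.55x2 + 3.45x3 ≥ 10.23   (energy)
  118.4x3 ≥ 168.7   (oxygenate mass)
  x1, x2, x3 ≥ 0.
At the optimum only straight-run naphtha, ethanol are positive (heavy naphtha = 0). Binding constraints: energy and oxygenate mass.
So straight-run naphtha = 1.048 barrels, ethanol = 1.425 barrels.
Objective = 51.22·1.048 + 84.78·1.425 = 174.4901.

$174.49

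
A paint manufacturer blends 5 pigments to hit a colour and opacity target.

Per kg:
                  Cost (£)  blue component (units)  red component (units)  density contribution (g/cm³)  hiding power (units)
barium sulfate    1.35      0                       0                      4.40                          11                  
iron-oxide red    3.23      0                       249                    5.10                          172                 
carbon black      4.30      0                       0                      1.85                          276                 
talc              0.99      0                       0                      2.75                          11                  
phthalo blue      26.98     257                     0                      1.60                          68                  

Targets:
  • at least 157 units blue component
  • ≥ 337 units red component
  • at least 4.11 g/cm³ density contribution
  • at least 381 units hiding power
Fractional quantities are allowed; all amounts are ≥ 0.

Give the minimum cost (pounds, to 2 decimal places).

£22.52

Treat it as an LP. Let x1 = kg of barium sulfate, x2 = kg of iron-oxide red, x3 = kg of carbon black, x4 = kg of talc, x5 = kg of phthalo blue.
min 1.35x1 + 3.23x2 + 4.3x3 + 0.99x4 + 26.98x5 s.t.:
  257x5 ≥ 157   (blue component)
  249x2 ≥ 337   (red component)
  4.4x1 + 5.1x2 + 1.85x3 + 2.75x4 + 1.6x5 ≥ 4.11   (density contribution)
  11x1 + 172x2 + 276x3 + 11x4 + 68x5 ≥ 381   (hiding power)
  x1, x2, x3, x4, x5 ≥ 0.
The cheapest feasible vertex uses only iron-oxide red, carbon black, phthalo blue; barium sulfate, talc are not used. There the blue component, red component, hiding power constraints are tight.
Optimal quantities: iron-oxide red = 1.3534 kg, carbon black = 0.38649 kg, phthalo blue = 0.61089 kg.
Hence cost = 3.23·1.3534 + 4.3·0.38649 + 26.98·0.61089 = £22.5152.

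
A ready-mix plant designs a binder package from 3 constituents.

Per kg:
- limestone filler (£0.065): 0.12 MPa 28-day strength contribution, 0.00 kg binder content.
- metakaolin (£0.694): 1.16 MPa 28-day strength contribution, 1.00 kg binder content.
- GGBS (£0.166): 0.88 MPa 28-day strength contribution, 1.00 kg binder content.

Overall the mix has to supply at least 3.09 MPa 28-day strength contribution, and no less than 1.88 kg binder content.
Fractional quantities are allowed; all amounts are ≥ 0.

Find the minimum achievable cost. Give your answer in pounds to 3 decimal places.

This is a linear program. Let x1 = kg of limestone filler, x2 = kg of metakaolin, x3 = kg of GGBS.
min 0.065x1 + 0.694x2 + 0.166x3 s.t.:
  0.12x1 + 1.16x2 + 0.88x3 ≥ 3.09   (28-day strength contribution)
  1x2 + 1x3 ≥ 1.88   (binder content)
  x1, x2, x3 ≥ 0.
The optimal basis is {GGBS}; limestone filler, metakaolin drop out. There the 28-day strength contribution constraint is tight.
Optimal quantities: GGBS = 3.511 kg.
Cost = 0.166·3.511 = 0.58283.

£0.583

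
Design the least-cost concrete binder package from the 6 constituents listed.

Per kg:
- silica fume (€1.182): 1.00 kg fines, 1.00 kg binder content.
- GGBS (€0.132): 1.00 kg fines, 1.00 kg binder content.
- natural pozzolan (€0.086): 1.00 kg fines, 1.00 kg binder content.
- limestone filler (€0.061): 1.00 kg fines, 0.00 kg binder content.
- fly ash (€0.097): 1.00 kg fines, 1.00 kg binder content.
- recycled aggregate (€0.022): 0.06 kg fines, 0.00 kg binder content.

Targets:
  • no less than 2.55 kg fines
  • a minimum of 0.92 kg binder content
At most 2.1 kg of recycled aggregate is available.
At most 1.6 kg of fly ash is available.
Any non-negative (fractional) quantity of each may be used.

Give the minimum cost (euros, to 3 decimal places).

€0.179

This is a linear program. Let x1 = kg of silica fume, x2 = kg of GGBS, x3 = kg of natural pozzolan, x4 = kg of limestone filler, x5 = kg of fly ash, x6 = kg of recycled aggregate.
Minimize 1.182x1 + 0.132x2 + 0.086x3 + 0.061x4 + 0.097x5 + 0.022x6 with:
  1x1 + 1x2 + 1x3 + 1x4 + 1x5 + 0.06x6 ≥ 2.55   (fines)
  1x1 + 1x2 + 1x3 + 1x5 ≥ 0.92   (binder content)
  x6 ≤ 2.1
  x5 ≤ 1.6
  x1, x2, x3, x4, x5, x6 ≥ 0.
The cheapest feasible vertex uses only natural pozzolan, limestone filler; silica fume, GGBS, fly ash, recycled aggregate are not used. Binding constraints: fines and binder content.
Optimal quantities: natural pozzolan = 0.92 kg, limestone filler = 1.63 kg.
Cost = 0.086·0.92 + 0.061·1.63 = 0.17855.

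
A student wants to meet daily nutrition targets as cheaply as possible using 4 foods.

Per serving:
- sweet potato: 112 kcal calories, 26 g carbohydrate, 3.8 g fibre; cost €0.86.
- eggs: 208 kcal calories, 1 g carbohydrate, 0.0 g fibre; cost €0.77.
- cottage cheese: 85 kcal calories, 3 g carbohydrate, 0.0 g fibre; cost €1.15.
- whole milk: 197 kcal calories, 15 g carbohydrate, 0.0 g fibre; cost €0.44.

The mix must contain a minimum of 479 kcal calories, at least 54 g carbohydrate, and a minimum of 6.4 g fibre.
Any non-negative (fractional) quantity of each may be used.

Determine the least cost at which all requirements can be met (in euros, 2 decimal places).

Let x1 = servings of sweet potato, x2 = servings of eggs, x3 = servings of cottage cheese, x4 = servings of whole milk.
Minimise 0.86x1 + 0.77x2 + 1.15x3 + 0.44x4 s.t.:
  112x1 + 208x2 + 85x3 + 197x4 ≥ 479   (calories)
  26x1 + 1x2 + 3x3 + 15x4 ≥ 54   (carbohydrate)
  3.8x1 ≥ 6.4   (fibre)
  x1, x2, x3, x4 ≥ 0.
At the optimum only sweet potato, whole milk are positive (eggs, cottage cheese = 0). The calories and fibre requirements are met with equality.
Optimal quantities: sweet potato = 1.684 servings, whole milk = 1.474 servings.
Objective = 0.86·1.684 + 0.44·1.474 = 2.0968.

€2.10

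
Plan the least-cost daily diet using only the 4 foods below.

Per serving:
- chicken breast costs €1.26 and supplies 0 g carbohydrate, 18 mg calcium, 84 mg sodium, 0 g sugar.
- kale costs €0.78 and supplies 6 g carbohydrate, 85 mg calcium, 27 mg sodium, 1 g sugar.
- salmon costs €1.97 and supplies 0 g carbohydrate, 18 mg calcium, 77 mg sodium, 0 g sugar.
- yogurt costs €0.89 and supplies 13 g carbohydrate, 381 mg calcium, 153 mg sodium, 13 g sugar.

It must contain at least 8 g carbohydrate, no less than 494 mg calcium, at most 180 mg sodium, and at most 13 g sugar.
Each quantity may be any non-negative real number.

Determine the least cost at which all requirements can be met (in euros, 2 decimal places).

€2.65

Set it up as a linear program. Let x1 = servings of chicken breast, x2 = servings of kale, x3 = servings of salmon, x4 = servings of yogurt.
min 1.26x1 + 0.78x2 + 1.97x3 + 0.89x4 with:
  6x2 + 13x4 ≥ 8   (carbohydrate)
  18x1 + 85x2 + 18x3 + 381x4 ≥ 494   (calcium)
  84x1 + 27x2 + 77x3 + 153x4 ≤ 180   (sodium)
  1x2 + 13x4 ≤ 13   (sugar)
  x1, x2, x3, x4 ≥ 0.
The minimum-cost mix takes nothing from chicken breast, salmon — only kale, yogurt. Binding constraints: calcium and sodium.
Solving gives x2 = 2.576, x4 = 0.7219.
Cost = 0.78·2.576 + 0.89·0.7219 = 2.6518.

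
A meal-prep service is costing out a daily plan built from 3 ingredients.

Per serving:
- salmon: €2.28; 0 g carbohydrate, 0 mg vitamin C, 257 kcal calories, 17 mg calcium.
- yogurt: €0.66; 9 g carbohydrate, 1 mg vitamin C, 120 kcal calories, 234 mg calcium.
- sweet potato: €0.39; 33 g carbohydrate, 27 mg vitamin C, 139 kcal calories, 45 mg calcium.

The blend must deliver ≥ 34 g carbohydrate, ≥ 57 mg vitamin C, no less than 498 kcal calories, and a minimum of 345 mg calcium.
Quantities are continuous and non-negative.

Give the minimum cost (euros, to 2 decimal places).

€1.70

Set it up as a linear program. Let x1 = servings of salmon, x2 = servings of yogurt, x3 = servings of sweet potato.
Minimize 2.28x1 + 0.66x2 + 0.39x3 with:
  9x2 + 33x3 ≥ 34   (carbohydrate)
  1x2 + 27x3 ≥ 57   (vitamin C)
  257x1 + 120x2 + 139x3 ≥ 498   (calories)
  17x1 + 234x2 + 45x3 ≥ 345   (calcium)
  x1, x2, x3 ≥ 0.
The optimal basis is {yogurt, sweet potato}; salmon drops out. The calories and calcium requirements are met with equality.
Solving gives x2 = 0.9417, x3 = 2.77.
Cost = 0.66·0.9417 + 0.39·2.77 = 1.7018.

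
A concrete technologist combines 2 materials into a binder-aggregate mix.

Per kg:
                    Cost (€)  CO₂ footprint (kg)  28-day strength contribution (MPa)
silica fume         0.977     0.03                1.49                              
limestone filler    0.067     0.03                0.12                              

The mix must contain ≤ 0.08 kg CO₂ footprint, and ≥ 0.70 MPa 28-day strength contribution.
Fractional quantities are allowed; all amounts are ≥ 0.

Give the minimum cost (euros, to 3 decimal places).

This is a linear program. Let x1 = kg of silica fume, x2 = kg of limestone filler.
Minimise 0.977x1 + 0.067x2 s.t.:
  0.03x1 + 0.03x2 ≤ 0.08   (CO₂ footprint)
  1.49x1 + 0.12x2 ≥ 0.7   (28-day strength contribution)
  x1, x2 ≥ 0.
Both inputs are positive at the optimum. Binding constraints: CO₂ footprint and 28-day strength contribution.
Optimal quantities: silica fume = 0.2774 kg, limestone filler = 2.389 kg.
Objective = 0.977·0.2774 + 0.067·2.389 = 0.43108.

€0.431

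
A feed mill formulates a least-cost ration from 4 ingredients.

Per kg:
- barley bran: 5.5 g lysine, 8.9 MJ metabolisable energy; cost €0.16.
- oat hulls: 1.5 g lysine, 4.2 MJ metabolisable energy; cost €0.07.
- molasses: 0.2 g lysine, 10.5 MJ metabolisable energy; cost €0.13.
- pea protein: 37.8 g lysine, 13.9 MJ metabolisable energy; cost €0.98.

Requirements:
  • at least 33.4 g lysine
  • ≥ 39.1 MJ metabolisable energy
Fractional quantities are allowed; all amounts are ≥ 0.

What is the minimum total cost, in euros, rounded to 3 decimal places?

Let x1 = kg of barley bran, x2 = kg of oat hulls, x3 = kg of molasses, x4 = kg of pea protein.
min 0.16x1 + 0.07x2 + 0.13x3 + 0.98x4 s.t.:
  5.5x1 + 1.5x2 + 0.2x3 + 37.8x4 ≥ 33.4   (lysine)
  8.9x1 + 4.2x2 + 10.5x3 + 13.9x4 ≥ 39.1   (metabolisable energy)
  x1, x2, x3, x4 ≥ 0.
At the optimum only barley bran, pea protein are positive (oat hulls, molasses = 0). Binding constraints: lysine and metabolisable energy.
That vertex is x1 = 3.899, x4 = 0.3162.
Objective = 0.16·3.899 + 0.98·0.3162 = 0.93372.

€0.934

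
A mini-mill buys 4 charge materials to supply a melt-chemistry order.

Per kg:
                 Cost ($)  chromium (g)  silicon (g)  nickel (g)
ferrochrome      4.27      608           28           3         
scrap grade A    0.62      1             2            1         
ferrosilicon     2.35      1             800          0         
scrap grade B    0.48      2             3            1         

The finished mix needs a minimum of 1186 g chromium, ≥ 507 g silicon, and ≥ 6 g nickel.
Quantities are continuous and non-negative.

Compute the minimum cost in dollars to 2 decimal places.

Let x1 = kg of ferrochrome, x2 = kg of scrap grade A, x3 = kg of ferrosilicon, x4 = kg of scrap grade B.
Minimise 4.27x1 + 0.62x2 + 2.35x3 + 0.48x4 s.t.:
  608x1 + 1x2 + 1x3 + 2x4 ≥ 1186   (chromium)
  28x1 + 2x2 + 800x3 + 3x4 ≥ 507   (silicon)
  3x1 + 1x2 + 1x4 ≥ 6   (nickel)
  x1, x2, x3, x4 ≥ 0.
At the optimum only ferrochrome, ferrosilicon, scrap grade B are positive (scrap grade A = 0). The chromium, silicon, nickel requirements are met with equality.
Solving gives x1 = 1.949, x3 = 0.565, x4 = 0.1523.
Total cost: 4.27·1.949 + 2.35·0.565 + 0.48·0.1523 = 9.7231.

$9.72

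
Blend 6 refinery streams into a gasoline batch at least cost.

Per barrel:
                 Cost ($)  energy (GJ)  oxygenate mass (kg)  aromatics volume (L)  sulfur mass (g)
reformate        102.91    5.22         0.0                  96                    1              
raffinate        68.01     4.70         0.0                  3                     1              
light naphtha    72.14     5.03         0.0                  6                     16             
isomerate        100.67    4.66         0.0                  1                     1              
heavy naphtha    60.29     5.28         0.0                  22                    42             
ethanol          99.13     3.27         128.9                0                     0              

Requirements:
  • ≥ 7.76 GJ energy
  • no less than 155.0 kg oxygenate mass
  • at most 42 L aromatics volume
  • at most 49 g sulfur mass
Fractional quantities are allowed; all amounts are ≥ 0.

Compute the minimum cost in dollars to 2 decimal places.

Let x1 = barrels of reformate, x2 = barrels of raffinate, x3 = barrels of light naphtha, x4 = barrels of isomerate, x5 = barrels of heavy naphtha, x6 = barrels of ethanol.
Minimise 102.91x1 + 68.01x2 + 72.14x3 + 100.67x4 + 60.29x5 + 99.13x6 subject to:
  5.22x1 + 4.7x2 + 5.03x3 + 4.66x4 + 5.28x5 + 3.27x6 ≥ 7.76   (energy)
  128.9x6 ≥ 155   (oxygenate mass)
  96x1 + 3x2 + 6x3 + 1x4 + 22x5 ≤ 42   (aromatics volume)
  1x1 + 1x2 + 16x3 + 1x4 + 42x5 ≤ 49   (sulfur mass)
  x1, x2, x3, x4, x5, x6 ≥ 0.
The minimum-cost mix takes nothing from reformate, raffinate, light naphtha, isomerate — only heavy naphtha, ethanol. Binding constraints: energy and oxygenate mass.
So heavy naphtha = 0.72498 barrels, ethanol = 1.2025 barrels.
Hence cost = 60.29·0.72498 + 99.13·1.2025 = $162.9129.

$162.91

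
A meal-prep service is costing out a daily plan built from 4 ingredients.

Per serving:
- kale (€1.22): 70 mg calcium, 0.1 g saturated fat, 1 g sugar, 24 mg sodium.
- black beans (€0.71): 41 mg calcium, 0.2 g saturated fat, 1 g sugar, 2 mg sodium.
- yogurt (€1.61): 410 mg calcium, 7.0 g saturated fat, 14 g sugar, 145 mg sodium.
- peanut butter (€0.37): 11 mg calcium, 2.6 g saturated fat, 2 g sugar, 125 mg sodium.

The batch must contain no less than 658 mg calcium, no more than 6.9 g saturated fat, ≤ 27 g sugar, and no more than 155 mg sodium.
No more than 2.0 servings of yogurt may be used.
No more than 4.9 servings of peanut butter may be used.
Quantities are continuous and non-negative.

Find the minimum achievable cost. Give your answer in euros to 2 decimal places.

€7.05

Set it up as a linear program. Let x1 = servings of kale, x2 = servings of black beans, x3 = servings of yogurt, x4 = servings of peanut butter.
Minimise 1.22x1 + 0.71x2 + 1.61x3 + 0.37x4 subject to:
  70x1 + 41x2 + 410x3 + 11x4 ≥ 658   (calcium)
  0.1x1 + 0.2x2 + 7x3 + 2.6x4 ≤ 6.9   (saturated fat)
  1x1 + 1x2 + 14x3 + 2x4 ≤ 27   (sugar)
  24x1 + 2x2 + 145x3 + 125x4 ≤ 155   (sodium)
  x3 ≤ 2
  x4 ≤ 4.9
  x1, x2, x3, x4 ≥ 0.
The optimal basis is {kale, black beans, yogurt}; peanut butter drops out. There the calcium, saturated fat, sodium constraints are tight.
Optimal quantities: kale = 1.151 servings, black beans = 6.147 servings, yogurt = 0.7936 servings.
Total cost: 1.22·1.151 + 0.71·6.147 + 1.61·0.7936 = 7.0463.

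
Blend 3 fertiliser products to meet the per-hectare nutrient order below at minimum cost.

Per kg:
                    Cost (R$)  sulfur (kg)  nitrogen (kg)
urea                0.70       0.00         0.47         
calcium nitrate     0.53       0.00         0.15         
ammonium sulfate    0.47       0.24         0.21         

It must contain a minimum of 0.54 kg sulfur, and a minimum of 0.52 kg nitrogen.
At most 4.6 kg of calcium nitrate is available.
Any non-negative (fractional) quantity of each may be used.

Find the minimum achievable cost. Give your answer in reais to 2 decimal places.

Treat it as an LP. Let x1 = kg of urea, x2 = kg of calcium nitrate, x3 = kg of ammonium sulfate.
min 0.7x1 + 0.53x2 + 0.47x3 with:
  0.24x3 ≥ 0.54   (sulfur)
  0.47x1 + 0.15x2 + 0.21x3 ≥ 0.52   (nitrogen)
  x2 ≤ 4.6
  x1, x2, x3 ≥ 0.
At the optimum only urea, ammonium sulfate are positive (calcium nitrate = 0). The sulfur and nitrogen requirements are met with equality.
So urea = 0.1011 kg, ammonium sulfate = 2.25 kg.
Total cost: 0.7·0.1011 + 0.47·2.25 = 1.1283.

R$1.13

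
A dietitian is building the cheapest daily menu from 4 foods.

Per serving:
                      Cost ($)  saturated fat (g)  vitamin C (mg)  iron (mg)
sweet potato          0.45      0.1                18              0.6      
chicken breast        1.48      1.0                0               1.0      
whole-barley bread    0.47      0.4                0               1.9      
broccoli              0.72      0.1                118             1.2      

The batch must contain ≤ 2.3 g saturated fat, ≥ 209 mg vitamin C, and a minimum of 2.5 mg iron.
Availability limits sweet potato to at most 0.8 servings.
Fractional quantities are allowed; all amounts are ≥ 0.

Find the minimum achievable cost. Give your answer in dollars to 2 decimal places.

$1.37

Let x1 = servings of sweet potato, x2 = servings of chicken breast, x3 = servings of whole-barley bread, x4 = servings of broccoli.
Minimise 0.45x1 + 1.48x2 + 0.47x3 + 0.72x4 s.t.:
  0.1x1 + 1x2 + 0.4x3 + 0.1x4 ≤ 2.3   (saturated fat)
  18x1 + 118x4 ≥ 209   (vitamin C)
  0.6x1 + 1x2 + 1.9x3 + 1.2x4 ≥ 2.5   (iron)
  x1 ≤ 0.8
  x1, x2, x3, x4 ≥ 0.
The minimum-cost mix takes nothing from sweet potato, chicken breast — only whole-barley bread, broccoli. Binding constraints: vitamin C and iron.
Optimal quantities: whole-barley bread = 0.1971 servings, broccoli = 1.771 servings.
Total cost: 0.47·0.1971 + 0.72·1.771 = 1.3678.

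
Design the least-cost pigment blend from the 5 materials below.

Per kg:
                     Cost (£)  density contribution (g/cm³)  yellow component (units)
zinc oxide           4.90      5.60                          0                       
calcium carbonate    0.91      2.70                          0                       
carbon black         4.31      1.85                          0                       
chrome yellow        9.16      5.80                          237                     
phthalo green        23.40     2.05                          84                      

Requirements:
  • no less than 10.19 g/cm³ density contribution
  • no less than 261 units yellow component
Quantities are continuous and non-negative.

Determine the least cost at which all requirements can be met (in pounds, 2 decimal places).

£11.37

Let x1 = kg of zinc oxide, x2 = kg of calcium carbonate, x3 = kg of carbon black, x4 = kg of chrome yellow, x5 = kg of phthalo green.
Minimise 4.9x1 + 0.91x2 + 4.31x3 + 9.16x4 + 23.4x5 with:
  5.6x1 + 2.7x2 + 1.85x3 + 5.8x4 + 2.05x5 ≥ 10.19   (density contribution)
  237x4 + 84x5 ≥ 261   (yellow component)
  x1, x2, x3, x4, x5 ≥ 0.
The optimal basis is {calcium carbonate, chrome yellow}; zinc oxide, carbon black, phthalo green drop out. Binding constraints: density contribution and yellow component.
That vertex is x2 = 1.408, x4 = 1.101.
Hence cost = 0.91·1.408 + 9.16·1.101 = £11.3664.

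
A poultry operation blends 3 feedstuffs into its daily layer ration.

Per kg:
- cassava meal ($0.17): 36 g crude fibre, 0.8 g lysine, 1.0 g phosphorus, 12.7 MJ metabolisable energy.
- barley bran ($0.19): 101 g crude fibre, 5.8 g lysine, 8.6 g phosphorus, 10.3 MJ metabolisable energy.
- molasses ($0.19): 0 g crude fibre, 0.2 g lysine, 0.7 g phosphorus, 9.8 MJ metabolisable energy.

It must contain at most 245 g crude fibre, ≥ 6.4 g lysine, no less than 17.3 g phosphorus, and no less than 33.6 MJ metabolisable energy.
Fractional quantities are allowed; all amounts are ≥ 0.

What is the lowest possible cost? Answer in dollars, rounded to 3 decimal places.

$0.548

Let x1 = kg of cassava meal, x2 = kg of barley bran, x3 = kg of molasses.
min 0.17x1 + 0.19x2 + 0.19x3 subject to:
  36x1 + 101x2 ≤ 245   (crude fibre)
  0.8x1 + 5.8x2 + 0.2x3 ≥ 6.4   (lysine)
  1x1 + 8.6x2 + 0.7x3 ≥ 17.3   (phosphorus)
  12.7x1 + 10.3x2 + 9.8x3 ≥ 33.6   (metabolisable energy)
  x1, x2, x3 ≥ 0.
The minimum-cost mix takes nothing from molasses — only cassava meal, barley bran. Binding constraints: phosphorus and metabolisable energy.
Solving gives x1 = 1.12, x2 = 1.881.
Total cost: 0.17·1.12 + 0.19·1.881 = 0.54779.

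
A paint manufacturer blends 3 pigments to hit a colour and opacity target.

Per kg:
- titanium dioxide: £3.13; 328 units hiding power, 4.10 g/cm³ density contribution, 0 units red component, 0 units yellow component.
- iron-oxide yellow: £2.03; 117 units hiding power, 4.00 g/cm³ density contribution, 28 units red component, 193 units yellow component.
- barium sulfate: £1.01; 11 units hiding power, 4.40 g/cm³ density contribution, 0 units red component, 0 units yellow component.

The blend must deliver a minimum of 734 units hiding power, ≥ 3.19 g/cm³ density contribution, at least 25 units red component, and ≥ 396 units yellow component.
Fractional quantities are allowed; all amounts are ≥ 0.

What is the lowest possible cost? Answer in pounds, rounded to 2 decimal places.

Let x1 = kg of titanium dioxide, x2 = kg of iron-oxide yellow, x3 = kg of barium sulfate.
Minimize 3.13x1 + 2.03x2 + 1.01x3 with:
  328x1 + 117x2 + 11x3 ≥ 734   (hiding power)
  4.1x1 + 4x2 + 4.4x3 ≥ 3.19   (density contribution)
  28x2 ≥ 25   (red component)
  193x2 ≥ 396   (yellow component)
  x1, x2, x3 ≥ 0.
At the optimum only titanium dioxide, iron-oxide yellow are positive (barium sulfate = 0). Binding constraints: hiding power and yellow component.
Optimal quantities: titanium dioxide = 1.506 kg, iron-oxide yellow = 2.052 kg.
Hence cost = 3.13·1.506 + 2.03·2.052 = £8.8793.

£8.88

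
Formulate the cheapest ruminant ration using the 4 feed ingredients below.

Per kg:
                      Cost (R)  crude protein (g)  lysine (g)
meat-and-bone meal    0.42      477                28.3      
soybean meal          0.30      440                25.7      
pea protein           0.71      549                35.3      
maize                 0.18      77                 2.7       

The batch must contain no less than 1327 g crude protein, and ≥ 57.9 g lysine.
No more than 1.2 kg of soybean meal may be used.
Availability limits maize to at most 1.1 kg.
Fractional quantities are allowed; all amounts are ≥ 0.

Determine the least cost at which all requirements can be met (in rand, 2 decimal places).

R1.06

This is a linear program. Let x1 = kg of meat-and-bone meal, x2 = kg of soybean meal, x3 = kg of pea protein, x4 = kg of maize.
Minimize 0.42x1 + 0.3x2 + 0.71x3 + 0.18x4 s.t.:
  477x1 + 440x2 + 549x3 + 77x4 ≥ 1327   (crude protein)
  28.3x1 + 25.7x2 + 35.3x3 + 2.7x4 ≥ 57.9   (lysine)
  x2 ≤ 1.2
  x4 ≤ 1.1
  x1, x2, x3, x4 ≥ 0.
At the optimum only meat-and-bone meal, soybean meal are positive (pea protein, maize = 0). Binding constraints: crude protein and the soybean meal cap.
Solving gives x1 = 1.675, x2 = 1.2.
Hence cost = 0.42·1.675 + 0.3·1.2 = R1.0635.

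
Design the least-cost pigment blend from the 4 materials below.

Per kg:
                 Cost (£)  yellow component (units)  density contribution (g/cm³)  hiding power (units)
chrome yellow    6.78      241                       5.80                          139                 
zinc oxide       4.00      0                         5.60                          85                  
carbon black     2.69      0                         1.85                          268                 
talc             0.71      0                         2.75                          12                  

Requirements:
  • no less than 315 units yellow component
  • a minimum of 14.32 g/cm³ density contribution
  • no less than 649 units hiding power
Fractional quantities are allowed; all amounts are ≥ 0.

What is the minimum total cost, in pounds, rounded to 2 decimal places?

Let x1 = kg of chrome yellow, x2 = kg of zinc oxide, x3 = kg of carbon black, x4 = kg of talc.
min 6.78x1 + 4x2 + 2.69x3 + 0.71x4 s.t.:
  241x1 ≥ 315   (yellow component)
  5.8x1 + 5.6x2 + 1.85x3 + 2.75x4 ≥ 14.32   (density contribution)
  139x1 + 85x2 + 268x3 + 12x4 ≥ 649   (hiding power)
  x1, x2, x3, x4 ≥ 0.
At the optimum only chrome yellow, carbon black, talc are positive (zinc oxide = 0). There the yellow component, density contribution, hiding power constraints are tight.
Solving gives x1 = 1.307, x3 = 1.685, x4 = 1.317.
Cost = 6.78·1.307 + 2.69·1.685 + 0.71·1.317 = 14.3292.

£14.33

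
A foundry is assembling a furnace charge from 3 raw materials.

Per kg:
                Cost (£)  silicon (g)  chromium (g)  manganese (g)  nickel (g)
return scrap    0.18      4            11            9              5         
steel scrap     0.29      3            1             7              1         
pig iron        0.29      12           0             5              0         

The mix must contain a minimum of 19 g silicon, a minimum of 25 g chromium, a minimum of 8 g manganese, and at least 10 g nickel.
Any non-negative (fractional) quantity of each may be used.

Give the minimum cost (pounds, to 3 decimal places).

Let x1 = kg of return scrap, x2 = kg of steel scrap, x3 = kg of pig iron.
Minimize 0.18x1 + 0.29x2 + 0.29x3 with:
  4x1 + 3x2 + 12x3 ≥ 19   (silicon)
  11x1 + 1x2 ≥ 25   (chromium)
  9x1 + 7x2 + 5x3 ≥ 8   (manganese)
  5x1 + 1x2 ≥ 10   (nickel)
  x1, x2, x3 ≥ 0.
The minimum-cost mix takes nothing from steel scrap — only return scrap, pig iron. There the silicon and chromium constraints are tight.
That vertex is x1 = 2.273, x3 = 0.8258.
Objective = 0.18·2.273 + 0.29·0.8258 = 0.64862.

£0.649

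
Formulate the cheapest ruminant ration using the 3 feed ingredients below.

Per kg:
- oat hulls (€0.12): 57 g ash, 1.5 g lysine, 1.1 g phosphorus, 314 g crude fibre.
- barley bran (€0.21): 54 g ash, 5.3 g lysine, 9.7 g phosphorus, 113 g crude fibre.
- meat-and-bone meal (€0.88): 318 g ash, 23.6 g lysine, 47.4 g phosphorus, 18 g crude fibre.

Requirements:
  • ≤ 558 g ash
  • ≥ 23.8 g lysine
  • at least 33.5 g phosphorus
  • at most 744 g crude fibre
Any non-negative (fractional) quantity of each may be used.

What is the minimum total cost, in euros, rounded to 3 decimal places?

€0.887

Let x1 = kg of oat hulls, x2 = kg of barley bran, x3 = kg of meat-and-bone meal.
Minimize 0.12x1 + 0.21x2 + 0.88x3 with:
  57x1 + 54x2 + 318x3 ≤ 558   (ash)
  1.5x1 + 5.3x2 + 23.6x3 ≥ 23.8   (lysine)
  1.1x1 + 9.7x2 + 47.4x3 ≥ 33.5   (phosphorus)
  314x1 + 113x2 + 18x3 ≤ 744   (crude fibre)
  x1, x2, x3 ≥ 0.
The cheapest feasible vertex uses only meat-and-bone meal; oat hulls, barley bran are not used. There the lysine constraint is tight.
That vertex is x3 = 1.008.
Hence cost = 0.88·1.008 = €0.88704.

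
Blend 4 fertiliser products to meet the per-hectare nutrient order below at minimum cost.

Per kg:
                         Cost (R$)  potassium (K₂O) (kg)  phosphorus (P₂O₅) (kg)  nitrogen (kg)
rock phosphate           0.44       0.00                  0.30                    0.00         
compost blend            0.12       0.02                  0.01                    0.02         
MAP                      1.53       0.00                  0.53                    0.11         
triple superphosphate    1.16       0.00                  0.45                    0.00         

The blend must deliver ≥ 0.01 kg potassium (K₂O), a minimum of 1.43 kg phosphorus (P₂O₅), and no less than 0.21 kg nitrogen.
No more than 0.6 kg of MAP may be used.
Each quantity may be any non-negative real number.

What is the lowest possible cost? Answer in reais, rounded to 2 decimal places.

R$3.20

Treat it as an LP. Let x1 = kg of rock phosphate, x2 = kg of compost blend, x3 = kg of MAP, x4 = kg of triple superphosphate.
Minimise 0.44x1 + 0.12x2 + 1.53x3 + 1.16x4 with:
  0.02x2 ≥ 0.01   (potassium (K₂O))
  0.3x1 + 0.01x2 + 0.53x3 + 0.45x4 ≥ 1.43   (phosphorus (P₂O₅))
  0.02x2 + 0.11x3 ≥ 0.21   (nitrogen)
  x3 ≤ 0.6
  x1, x2, x3, x4 ≥ 0.
The minimum-cost mix takes nothing from MAP, triple superphosphate — only rock phosphate, compost blend. Binding constraints: phosphorus (P₂O₅) and nitrogen.
That vertex is x1 = 4.417, x2 = 10.5.
Objective = 0.44·4.417 + 0.12·10.5 = 3.2035.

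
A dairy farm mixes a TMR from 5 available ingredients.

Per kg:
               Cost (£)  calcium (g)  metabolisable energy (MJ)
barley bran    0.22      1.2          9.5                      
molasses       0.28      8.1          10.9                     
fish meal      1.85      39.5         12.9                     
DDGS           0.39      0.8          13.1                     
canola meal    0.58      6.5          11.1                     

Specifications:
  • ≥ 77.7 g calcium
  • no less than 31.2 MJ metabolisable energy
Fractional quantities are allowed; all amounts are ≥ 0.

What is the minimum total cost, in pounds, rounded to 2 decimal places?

Let x1 = kg of barley bran, x2 = kg of molasses, x3 = kg of fish meal, x4 = kg of DDGS, x5 = kg of canola meal.
Minimize 0.22x1 + 0.28x2 + 1.85x3 + 0.39x4 + 0.58x5 subject to:
  1.2x1 + 8.1x2 + 39.5x3 + 0.8x4 + 6.5x5 ≥ 77.7   (calcium)
  9.5x1 + 10.9x2 + 12.9x3 + 13.1x4 + 11.1x5 ≥ 31.2   (metabolisable energy)
  x1, x2, x3, x4, x5 ≥ 0.
The minimum-cost mix takes nothing from barley bran, fish meal, DDGS, canola meal — only molasses. There the calcium constraint is tight.
Solving gives x2 = 9.593.
Objective = 0.28·9.593 = 2.6860.

£2.69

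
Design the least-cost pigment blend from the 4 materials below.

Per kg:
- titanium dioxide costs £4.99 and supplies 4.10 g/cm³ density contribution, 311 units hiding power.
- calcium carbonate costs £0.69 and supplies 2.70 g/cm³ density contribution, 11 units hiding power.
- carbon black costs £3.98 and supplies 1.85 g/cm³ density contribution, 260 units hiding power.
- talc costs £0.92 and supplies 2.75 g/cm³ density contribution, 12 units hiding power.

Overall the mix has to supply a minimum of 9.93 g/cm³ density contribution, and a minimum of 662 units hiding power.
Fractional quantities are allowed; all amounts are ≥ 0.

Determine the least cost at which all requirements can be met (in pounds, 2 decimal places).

£10.86

Set it up as a linear program. Let x1 = kg of titanium dioxide, x2 = kg of calcium carbonate, x3 = kg of carbon black, x4 = kg of talc.
Minimize 4.99x1 + 0.69x2 + 3.98x3 + 0.92x4 s.t.:
  4.1x1 + 2.7x2 + 1.85x3 + 2.75x4 ≥ 9.93   (density contribution)
  311x1 + 11x2 + 260x3 + 12x4 ≥ 662   (hiding power)
  x1, x2, x3, x4 ≥ 0.
The cheapest feasible vertex uses only titanium dioxide, calcium carbonate; carbon black, talc are not used. Binding constraints: density contribution and hiding power.
Optimal quantities: titanium dioxide = 2.112 kg, calcium carbonate = 0.4707 kg.
Hence cost = 4.99·2.112 + 0.69·0.4707 = £10.8637.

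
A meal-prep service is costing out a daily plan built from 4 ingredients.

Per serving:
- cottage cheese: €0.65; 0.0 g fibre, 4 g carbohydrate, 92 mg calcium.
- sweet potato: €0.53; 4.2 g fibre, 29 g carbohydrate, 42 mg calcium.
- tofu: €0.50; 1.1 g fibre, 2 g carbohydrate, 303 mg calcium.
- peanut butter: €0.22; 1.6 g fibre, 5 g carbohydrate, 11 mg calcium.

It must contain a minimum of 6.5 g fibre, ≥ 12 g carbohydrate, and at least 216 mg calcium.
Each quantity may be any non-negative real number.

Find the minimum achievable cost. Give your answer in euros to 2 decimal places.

€1.01

Let x1 = servings of cottage cheese, x2 = servings of sweet potato, x3 = servings of tofu, x4 = servings of peanut butter.
Minimise 0.65x1 + 0.53x2 + 0.5x3 + 0.22x4 subject to:
  4.2x2 + 1.1x3 + 1.6x4 ≥ 6.5   (fibre)
  4x1 + 29x2 + 2x3 + 5x4 ≥ 12   (carbohydrate)
  92x1 + 42x2 + 303x3 + 11x4 ≥ 216   (calcium)
  x1, x2, x3, x4 ≥ 0.
At the optimum only sweet potato, tofu are positive (cottage cheese, peanut butter = 0). Binding constraints: fibre and calcium.
So sweet potato = 1.412 servings, tofu = 0.5171 servings.
Total cost: 0.53·1.412 + 0.5·0.5171 = 1.0069.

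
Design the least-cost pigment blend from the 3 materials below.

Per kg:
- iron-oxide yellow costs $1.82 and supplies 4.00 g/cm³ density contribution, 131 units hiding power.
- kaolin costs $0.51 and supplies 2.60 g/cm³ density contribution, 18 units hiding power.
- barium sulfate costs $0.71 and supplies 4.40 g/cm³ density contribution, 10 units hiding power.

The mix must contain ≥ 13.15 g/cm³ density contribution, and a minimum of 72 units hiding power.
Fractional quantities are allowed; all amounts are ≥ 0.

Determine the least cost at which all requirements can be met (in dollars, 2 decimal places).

$2.44

This is a linear program. Let x1 = kg of iron-oxide yellow, x2 = kg of kaolin, x3 = kg of barium sulfate.
Minimise 1.82x1 + 0.51x2 + 0.71x3 s.t.:
  4x1 + 2.6x2 + 4.4x3 ≥ 13.15   (density contribution)
  131x1 + 18x2 + 10x3 ≥ 72   (hiding power)
  x1, x2, x3 ≥ 0.
The minimum-cost mix takes nothing from iron-oxide yellow — only kaolin, barium sulfate. The density contribution and hiding power requirements are met with equality.
Optimal quantities: kaolin = 3.483 kg, barium sulfate = 0.9305 kg.
Hence cost = 0.51·3.483 + 0.71·0.9305 = $2.4370.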